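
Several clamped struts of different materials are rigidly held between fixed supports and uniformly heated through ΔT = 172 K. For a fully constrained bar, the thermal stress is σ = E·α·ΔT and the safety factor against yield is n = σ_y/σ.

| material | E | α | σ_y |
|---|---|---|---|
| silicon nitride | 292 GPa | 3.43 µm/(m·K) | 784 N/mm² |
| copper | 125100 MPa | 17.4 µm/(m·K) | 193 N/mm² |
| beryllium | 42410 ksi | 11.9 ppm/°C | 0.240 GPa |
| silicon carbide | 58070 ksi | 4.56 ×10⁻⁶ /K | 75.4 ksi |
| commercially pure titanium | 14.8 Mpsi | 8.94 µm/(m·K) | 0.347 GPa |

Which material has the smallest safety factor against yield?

beryllium

With everything in SI (GPa, ×10⁻⁶/K, MPa):
  silicon nitride: E = 292.0, α = 3.43, σ_y = 784.0 → σ = 172 MPa, n = 4.55
  copper: E = 125.1, α = 17.4, σ_y = 193.0 → σ = 374 MPa, n = 0.515
  beryllium: E = 292.4, α = 11.9, σ_y = 240.0 → σ = 598 MPa, n = 0.401
  silicon carbide: E = 400.4, α = 4.56, σ_y = 519.9 → σ = 314 MPa, n = 1.66
  commercially pure titanium: E = 102.0, α = 8.94, σ_y = 347.0 → σ = 157 MPa, n = 2.21
Smallest n: beryllium with n = 0.401.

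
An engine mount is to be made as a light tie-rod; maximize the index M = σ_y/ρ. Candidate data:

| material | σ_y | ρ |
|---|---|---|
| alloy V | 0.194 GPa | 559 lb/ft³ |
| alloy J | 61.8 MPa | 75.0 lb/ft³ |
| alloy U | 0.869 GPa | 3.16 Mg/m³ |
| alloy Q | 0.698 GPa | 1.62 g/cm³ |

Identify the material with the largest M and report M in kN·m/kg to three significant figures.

After converting to SI:
  alloy V: σ_y = 194.0 MPa, ρ = 8954 kg/m³
  alloy J: σ_y = 61.80 MPa, ρ = 1201 kg/m³
  alloy U: σ_y = 869.0 MPa, ρ = 3160 kg/m³
  alloy Q: σ_y = 698.0 MPa, ρ = 1620 kg/m³
  alloy Q: M = 431 kN·m/kg
  alloy U: M = 275 kN·m/kg
  alloy J: M = 51.4 kN·m/kg
  alloy V: M = 21.7 kN·m/kg
Alloy Q has the largest M.

alloy Q, M = 431 kN·m/kg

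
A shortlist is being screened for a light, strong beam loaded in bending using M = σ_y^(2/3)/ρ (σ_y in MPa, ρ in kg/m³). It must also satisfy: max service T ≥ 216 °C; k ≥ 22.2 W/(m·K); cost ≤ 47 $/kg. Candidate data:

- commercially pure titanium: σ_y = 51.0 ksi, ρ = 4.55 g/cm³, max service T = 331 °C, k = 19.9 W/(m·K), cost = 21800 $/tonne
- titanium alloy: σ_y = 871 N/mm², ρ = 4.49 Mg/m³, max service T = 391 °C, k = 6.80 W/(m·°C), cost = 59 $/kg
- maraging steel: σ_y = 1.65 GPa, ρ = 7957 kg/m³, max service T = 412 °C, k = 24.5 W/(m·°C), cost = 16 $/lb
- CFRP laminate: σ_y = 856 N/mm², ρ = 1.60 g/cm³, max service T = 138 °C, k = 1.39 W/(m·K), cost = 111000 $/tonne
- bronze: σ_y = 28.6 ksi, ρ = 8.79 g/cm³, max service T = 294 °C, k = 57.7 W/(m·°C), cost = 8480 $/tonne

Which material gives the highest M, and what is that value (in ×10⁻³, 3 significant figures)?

Screen on constraints: max service T ≥ 216 °C; k ≥ 22.2 W/(m·K); cost ≤ 47 $/kg. Survivors: maraging steel, bronze.
Convert each candidate to consistent units, then evaluate M:
  maraging steel: σ_y = 1650 MPa, ρ = 7957 kg/m³
  bronze: σ_y = 197.2 MPa, ρ = 8790 kg/m³
  maraging steel: M = 17.5×10⁻³
  bronze: M = 3.85×10⁻³
Highest index: maraging steel.

maraging steel, M = 17.5×10⁻³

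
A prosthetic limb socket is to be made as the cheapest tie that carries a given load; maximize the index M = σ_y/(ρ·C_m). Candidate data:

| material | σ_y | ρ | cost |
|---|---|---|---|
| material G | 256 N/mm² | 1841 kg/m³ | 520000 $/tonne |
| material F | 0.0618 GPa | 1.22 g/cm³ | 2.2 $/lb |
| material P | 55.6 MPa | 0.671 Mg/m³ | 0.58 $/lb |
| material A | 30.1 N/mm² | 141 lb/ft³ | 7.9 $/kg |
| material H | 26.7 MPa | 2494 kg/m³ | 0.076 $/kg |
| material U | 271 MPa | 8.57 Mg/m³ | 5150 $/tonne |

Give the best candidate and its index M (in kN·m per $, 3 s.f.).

material H, M = 141 kN·m per $

After converting to SI:
  material G: σ_y = 256.0 MPa, ρ = 1841 kg/m³, cost = 520.0 $/kg
  material F: σ_y = 61.80 MPa, ρ = 1220 kg/m³, cost = 4.850 $/kg
  material P: σ_y = 55.60 MPa, ρ = 671.0 kg/m³, cost = 1.279 $/kg
  material A: σ_y = 30.10 MPa, ρ = 2259 kg/m³, cost = 7.900 $/kg
  material H: σ_y = 26.70 MPa, ρ = 2494 kg/m³, cost = 0.07600 $/kg
  material U: σ_y = 271.0 MPa, ρ = 8570 kg/m³, cost = 5.150 $/kg
  material H: M = 141 kN·m per $
  material P: M = 64.8 kN·m per $
  material F: M = 10.4 kN·m per $
  material U: M = 6.14 kN·m per $
  material A: M = 1.69 kN·m per $
  material G: M = 0.267 kN·m per $
Material H ranks first.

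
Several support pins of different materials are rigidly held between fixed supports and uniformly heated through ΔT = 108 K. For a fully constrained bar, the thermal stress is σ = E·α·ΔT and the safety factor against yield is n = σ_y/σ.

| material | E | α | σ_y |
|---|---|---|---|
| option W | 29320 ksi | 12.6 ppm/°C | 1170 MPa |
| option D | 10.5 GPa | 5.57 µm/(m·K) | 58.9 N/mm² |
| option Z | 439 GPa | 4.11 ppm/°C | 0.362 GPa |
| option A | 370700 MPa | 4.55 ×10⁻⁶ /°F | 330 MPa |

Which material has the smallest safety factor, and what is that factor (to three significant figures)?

option A, n = 1.01

With everything in SI (GPa, ×10⁻⁶/K, MPa):
  option W: E = 202.2, α = 12.6, σ_y = 1170 → σ = 275 MPa, n = 4.25
  option D: E = 10.50, α = 5.57, σ_y = 58.90 → σ = 6.32 MPa, n = 9.32
  option Z: E = 439.0, α = 4.11, σ_y = 362.0 → σ = 195 MPa, n = 1.86
  option A: E = 370.7, α = 8.19, σ_y = 330.0 → σ = 328 MPa, n = 1.01
The minimum is option A at n = 1.01.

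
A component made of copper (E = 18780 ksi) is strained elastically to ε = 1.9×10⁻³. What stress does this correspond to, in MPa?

E = 18780 ksi = 129.5 GPa.
σ = E·ε = 129500 MPa × 1.9×10⁻³ = 246 MPa.

246 MPa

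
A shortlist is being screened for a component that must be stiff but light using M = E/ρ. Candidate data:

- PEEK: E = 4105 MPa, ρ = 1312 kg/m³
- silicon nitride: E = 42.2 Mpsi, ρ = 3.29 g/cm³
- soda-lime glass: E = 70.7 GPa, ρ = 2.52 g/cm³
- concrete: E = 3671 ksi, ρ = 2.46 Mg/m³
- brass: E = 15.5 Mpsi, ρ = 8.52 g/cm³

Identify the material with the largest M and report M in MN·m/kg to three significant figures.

Putting every candidate on a common basis:
  PEEK: E = 4.105 GPa, ρ = 1312 kg/m³
  silicon nitride: E = 291.0 GPa, ρ = 3290 kg/m³
  soda-lime glass: E = 70.70 GPa, ρ = 2520 kg/m³
  concrete: E = 25.31 GPa, ρ = 2460 kg/m³
  brass: E = 106.9 GPa, ρ = 8520 kg/m³
  silicon nitride: M = 88.4 MN·m/kg
  soda-lime glass: M = 28.1 MN·m/kg
  brass: M = 12.5 MN·m/kg
  concrete: M = 10.3 MN·m/kg
  PEEK: M = 3.13 MN·m/kg
Silicon nitride has the largest M.

silicon nitride, M = 88.4 MN·m/kg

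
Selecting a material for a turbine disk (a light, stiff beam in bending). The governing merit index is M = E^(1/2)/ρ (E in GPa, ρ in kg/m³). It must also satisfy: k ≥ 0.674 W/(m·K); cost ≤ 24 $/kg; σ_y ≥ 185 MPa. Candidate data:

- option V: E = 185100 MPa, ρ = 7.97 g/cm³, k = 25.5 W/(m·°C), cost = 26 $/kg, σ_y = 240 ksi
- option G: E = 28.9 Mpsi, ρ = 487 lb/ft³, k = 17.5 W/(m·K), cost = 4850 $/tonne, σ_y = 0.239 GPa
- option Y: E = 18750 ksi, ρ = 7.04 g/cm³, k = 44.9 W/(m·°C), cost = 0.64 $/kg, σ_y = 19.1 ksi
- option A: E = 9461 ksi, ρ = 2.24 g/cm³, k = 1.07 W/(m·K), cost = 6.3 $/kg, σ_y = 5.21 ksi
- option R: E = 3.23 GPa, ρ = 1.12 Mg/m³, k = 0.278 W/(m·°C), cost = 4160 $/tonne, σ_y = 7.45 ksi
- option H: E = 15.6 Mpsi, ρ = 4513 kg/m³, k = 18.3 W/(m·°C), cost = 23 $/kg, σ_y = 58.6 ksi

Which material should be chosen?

Screen on constraints: k ≥ 0.674 W/(m·K); cost ≤ 24 $/kg; σ_y ≥ 185 MPa. Survivors: option G, option H.
In SI units:
  option G: E = 199.3 GPa, ρ = 7801 kg/m³
  option H: E = 107.6 GPa, ρ = 4513 kg/m³
  option H: M = 2.30×10⁻³
  option G: M = 1.81×10⁻³
Option H ranks first.

option H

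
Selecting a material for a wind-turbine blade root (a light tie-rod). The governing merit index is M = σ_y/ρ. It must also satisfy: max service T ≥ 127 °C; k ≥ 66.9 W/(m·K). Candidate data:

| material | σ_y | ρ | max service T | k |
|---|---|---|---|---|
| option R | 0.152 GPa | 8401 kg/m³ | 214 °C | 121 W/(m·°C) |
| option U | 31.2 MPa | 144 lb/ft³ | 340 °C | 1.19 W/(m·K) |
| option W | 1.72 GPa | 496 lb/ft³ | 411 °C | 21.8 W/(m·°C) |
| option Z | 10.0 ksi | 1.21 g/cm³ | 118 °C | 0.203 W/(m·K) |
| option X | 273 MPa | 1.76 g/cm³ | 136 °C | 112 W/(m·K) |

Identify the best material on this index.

option X

Screen on constraints: max service T ≥ 127 °C; k ≥ 66.9 W/(m·K). Survivors: option R, option X.
After converting to SI:
  option R: σ_y = 152.0 MPa, ρ = 8401 kg/m³
  option X: σ_y = 273.0 MPa, ρ = 1760 kg/m³
  option X: M = 155 kN·m/kg
  option R: M = 18.1 kN·m/kg
The maximum is for option X.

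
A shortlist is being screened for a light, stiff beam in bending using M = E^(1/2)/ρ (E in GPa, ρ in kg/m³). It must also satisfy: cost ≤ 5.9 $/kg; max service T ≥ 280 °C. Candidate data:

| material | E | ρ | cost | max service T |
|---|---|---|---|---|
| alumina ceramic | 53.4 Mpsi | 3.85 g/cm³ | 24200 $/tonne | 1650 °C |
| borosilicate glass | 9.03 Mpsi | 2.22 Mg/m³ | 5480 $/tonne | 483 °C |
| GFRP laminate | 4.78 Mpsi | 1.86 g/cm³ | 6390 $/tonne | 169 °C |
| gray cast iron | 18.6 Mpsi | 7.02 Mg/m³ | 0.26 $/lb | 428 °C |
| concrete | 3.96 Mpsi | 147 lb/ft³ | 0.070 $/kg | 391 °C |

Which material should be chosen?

Screen on constraints: cost ≤ 5.9 $/kg; max service T ≥ 280 °C. Survivors: borosilicate glass, gray cast iron, concrete.
Putting every candidate on a common basis:
  borosilicate glass: E = 62.26 GPa, ρ = 2220 kg/m³
  gray cast iron: E = 128.2 GPa, ρ = 7020 kg/m³
  concrete: E = 27.30 GPa, ρ = 2355 kg/m³
  borosilicate glass: M = 3.55×10⁻³
  concrete: M = 2.22×10⁻³
  gray cast iron: M = 1.61×10⁻³
The maximum is for borosilicate glass.

borosilicate glass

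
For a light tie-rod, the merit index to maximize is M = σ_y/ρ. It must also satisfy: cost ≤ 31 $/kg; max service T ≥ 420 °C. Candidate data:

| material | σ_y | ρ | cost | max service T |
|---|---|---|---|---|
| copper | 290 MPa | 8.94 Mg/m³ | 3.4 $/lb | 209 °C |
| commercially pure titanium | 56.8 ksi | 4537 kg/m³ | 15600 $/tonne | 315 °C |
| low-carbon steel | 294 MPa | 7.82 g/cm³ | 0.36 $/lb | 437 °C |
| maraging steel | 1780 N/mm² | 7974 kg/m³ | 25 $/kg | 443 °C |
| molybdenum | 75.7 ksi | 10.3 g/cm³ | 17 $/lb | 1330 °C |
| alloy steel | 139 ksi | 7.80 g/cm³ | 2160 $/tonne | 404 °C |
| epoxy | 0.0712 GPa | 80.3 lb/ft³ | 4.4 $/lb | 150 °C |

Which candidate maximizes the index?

maraging steel

Screen on constraints: cost ≤ 31 $/kg; max service T ≥ 420 °C. Survivors: low-carbon steel, maraging steel.
Convert each candidate to consistent units, then evaluate M:
  low-carbon steel: σ_y = 294.0 MPa, ρ = 7820 kg/m³
  maraging steel: σ_y = 1780 MPa, ρ = 7974 kg/m³
  maraging steel: M = 223 kN·m/kg
  low-carbon steel: M = 37.6 kN·m/kg
The maximum is for maraging steel.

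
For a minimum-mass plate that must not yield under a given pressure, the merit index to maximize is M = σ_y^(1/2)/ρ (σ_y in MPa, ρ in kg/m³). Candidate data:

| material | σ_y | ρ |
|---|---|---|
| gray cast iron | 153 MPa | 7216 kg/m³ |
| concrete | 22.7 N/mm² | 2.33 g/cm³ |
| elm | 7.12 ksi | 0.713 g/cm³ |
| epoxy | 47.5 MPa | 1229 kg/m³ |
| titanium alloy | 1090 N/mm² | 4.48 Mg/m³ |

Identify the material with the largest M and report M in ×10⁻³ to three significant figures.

elm, M = 9.83×10⁻³

Convert each candidate to consistent units, then evaluate M:
  gray cast iron: σ_y = 153.0 MPa, ρ = 7216 kg/m³
  concrete: σ_y = 22.70 MPa, ρ = 2330 kg/m³
  elm: σ_y = 49.09 MPa, ρ = 713.0 kg/m³
  epoxy: σ_y = 47.50 MPa, ρ = 1229 kg/m³
  titanium alloy: σ_y = 1090 MPa, ρ = 4480 kg/m³
  elm: M = 9.83×10⁻³
  titanium alloy: M = 7.37×10⁻³
  epoxy: M = 5.61×10⁻³
  concrete: M = 2.04×10⁻³
  gray cast iron: M = 1.71×10⁻³
Elm ranks first.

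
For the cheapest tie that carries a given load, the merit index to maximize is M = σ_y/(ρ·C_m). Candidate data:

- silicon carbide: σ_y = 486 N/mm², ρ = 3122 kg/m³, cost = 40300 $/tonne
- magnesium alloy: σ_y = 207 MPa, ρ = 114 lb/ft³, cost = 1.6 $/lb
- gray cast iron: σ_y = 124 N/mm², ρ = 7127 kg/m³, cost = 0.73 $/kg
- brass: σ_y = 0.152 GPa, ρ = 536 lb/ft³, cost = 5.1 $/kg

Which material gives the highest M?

magnesium alloy

Convert each candidate to consistent units, then evaluate M:
  silicon carbide: σ_y = 486.0 MPa, ρ = 3122 kg/m³, cost = 40.30 $/kg
  magnesium alloy: σ_y = 207.0 MPa, ρ = 1826 kg/m³, cost = 3.527 $/kg
  gray cast iron: σ_y = 124.0 MPa, ρ = 7127 kg/m³, cost = 0.7300 $/kg
  brass: σ_y = 152.0 MPa, ρ = 8586 kg/m³, cost = 5.100 $/kg
  magnesium alloy: M = 32.1 kN·m per $
  gray cast iron: M = 23.8 kN·m per $
  silicon carbide: M = 3.86 kN·m per $
  brass: M = 3.47 kN·m per $
The maximum is for magnesium alloy.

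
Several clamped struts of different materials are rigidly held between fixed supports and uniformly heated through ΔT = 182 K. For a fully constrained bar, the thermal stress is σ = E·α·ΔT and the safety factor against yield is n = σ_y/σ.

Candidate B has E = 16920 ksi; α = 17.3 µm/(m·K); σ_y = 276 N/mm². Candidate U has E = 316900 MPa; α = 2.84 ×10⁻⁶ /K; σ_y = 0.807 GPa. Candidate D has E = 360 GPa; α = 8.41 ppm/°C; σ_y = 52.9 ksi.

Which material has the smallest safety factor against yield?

candidate D

Converting E to GPa, α to ×10⁻⁶/K, σ_y to MPa, then σ and n for each:
  candidate B: E = 116.7, α = 17.3, σ_y = 276.0 → σ = 367 MPa, n = 0.751
  candidate U: E = 316.9, α = 2.84, σ_y = 807.0 → σ = 164 MPa, n = 4.93
  candidate D: E = 360.0, α = 8.41, σ_y = 364.7 → σ = 551 MPa, n = 0.662
Candidate D has the lowest safety factor, n = 0.662.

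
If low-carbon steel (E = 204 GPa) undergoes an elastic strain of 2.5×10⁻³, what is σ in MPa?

σ = E·ε = 204000 MPa × 2.5×10⁻³ = 510 MPa.

510 MPa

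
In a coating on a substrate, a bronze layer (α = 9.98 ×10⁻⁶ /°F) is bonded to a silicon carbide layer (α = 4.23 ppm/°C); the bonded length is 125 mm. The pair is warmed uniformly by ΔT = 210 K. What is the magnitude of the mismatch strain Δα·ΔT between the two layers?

bronze: α = 9.98×10⁻⁶/°F × 9/5 = 18.0×10⁻⁶/K.
Δα = |18.0 − 4.23|×10⁻⁶/K = 13.7×10⁻⁶/K.
Mismatch strain = Δα·ΔT = 13.7×10⁻⁶ × 210.0 = 2.88×10⁻³.

2.88×10⁻³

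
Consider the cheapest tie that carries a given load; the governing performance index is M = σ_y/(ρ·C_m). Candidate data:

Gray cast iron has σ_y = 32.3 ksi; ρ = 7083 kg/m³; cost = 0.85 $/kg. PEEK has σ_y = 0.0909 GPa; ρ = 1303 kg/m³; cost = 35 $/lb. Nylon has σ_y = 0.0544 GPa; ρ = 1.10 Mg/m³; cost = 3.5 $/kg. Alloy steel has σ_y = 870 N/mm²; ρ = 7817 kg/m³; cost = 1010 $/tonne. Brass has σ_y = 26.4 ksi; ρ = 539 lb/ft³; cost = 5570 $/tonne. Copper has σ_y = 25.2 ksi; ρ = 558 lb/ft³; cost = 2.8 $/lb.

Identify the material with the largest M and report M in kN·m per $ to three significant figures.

In SI units:
  gray cast iron: σ_y = 222.7 MPa, ρ = 7083 kg/m³, cost = 0.8500 $/kg
  PEEK: σ_y = 90.90 MPa, ρ = 1303 kg/m³, cost = 77.16 $/kg
  nylon: σ_y = 54.40 MPa, ρ = 1100 kg/m³, cost = 3.500 $/kg
  alloy steel: σ_y = 870.0 MPa, ρ = 7817 kg/m³, cost = 1.010 $/kg
  brass: σ_y = 182.0 MPa, ρ = 8634 kg/m³, cost = 5.570 $/kg
  copper: σ_y = 173.7 MPa, ρ = 8938 kg/m³, cost = 6.173 $/kg
  alloy steel: M = 110 kN·m per $
  gray cast iron: M = 37.0 kN·m per $
  nylon: M = 14.1 kN·m per $
  brass: M = 3.78 kN·m per $
  copper: M = 3.15 kN·m per $
  PEEK: M = 0.904 kN·m per $
Highest index: alloy steel.

alloy steel, M = 110 kN·m per $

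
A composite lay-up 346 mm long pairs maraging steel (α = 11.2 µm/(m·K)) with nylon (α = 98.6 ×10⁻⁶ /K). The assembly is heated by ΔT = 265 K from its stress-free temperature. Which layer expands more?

nylon

α(maraging steel) = 11.2×10⁻⁶/K vs α(nylon) = 98.6×10⁻⁶/K.
Higher α expands more for the same ΔT: nylon.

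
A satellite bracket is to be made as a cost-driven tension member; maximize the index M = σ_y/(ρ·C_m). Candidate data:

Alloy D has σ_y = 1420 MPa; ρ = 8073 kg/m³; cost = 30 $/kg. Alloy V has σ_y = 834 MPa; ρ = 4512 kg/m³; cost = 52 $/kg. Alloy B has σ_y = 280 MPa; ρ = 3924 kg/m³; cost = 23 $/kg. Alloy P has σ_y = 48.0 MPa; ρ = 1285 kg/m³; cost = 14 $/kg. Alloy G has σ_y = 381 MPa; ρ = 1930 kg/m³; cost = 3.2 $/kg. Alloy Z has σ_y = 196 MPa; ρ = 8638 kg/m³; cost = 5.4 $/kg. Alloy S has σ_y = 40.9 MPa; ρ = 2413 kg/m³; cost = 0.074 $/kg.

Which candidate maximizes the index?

Per-candidate index values:
  alloy S: M = 229 kN·m per $
  alloy G: M = 61.7 kN·m per $
  alloy D: M = 5.86 kN·m per $
  alloy Z: M = 4.20 kN·m per $
  alloy V: M = 3.55 kN·m per $
  alloy B: M = 3.10 kN·m per $
  alloy P: M = 2.67 kN·m per $
Highest index: alloy S.

alloy S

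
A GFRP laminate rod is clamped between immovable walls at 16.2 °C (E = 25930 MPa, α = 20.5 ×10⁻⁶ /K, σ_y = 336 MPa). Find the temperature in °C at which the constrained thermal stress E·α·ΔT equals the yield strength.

E = 25930 MPa = 25.93 GPa.
E·α·ΔT = 336.0 MPa ⇒ ΔT = 336.0 / (25.93×10³ × 20.5×10⁻⁶) = 632.1 K.
T = 16.2 + 632.1 = 648.3 °C.

648 °C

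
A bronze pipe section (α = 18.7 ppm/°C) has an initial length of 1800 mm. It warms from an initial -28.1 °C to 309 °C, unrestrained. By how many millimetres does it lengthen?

ΔT = 309 − (-28.1) = 337.1 K.
ΔL = α·L₀·ΔT = 18.7×10⁻⁶ × 1800 mm × 337.1 K = 11.3 mm.

11.3 mm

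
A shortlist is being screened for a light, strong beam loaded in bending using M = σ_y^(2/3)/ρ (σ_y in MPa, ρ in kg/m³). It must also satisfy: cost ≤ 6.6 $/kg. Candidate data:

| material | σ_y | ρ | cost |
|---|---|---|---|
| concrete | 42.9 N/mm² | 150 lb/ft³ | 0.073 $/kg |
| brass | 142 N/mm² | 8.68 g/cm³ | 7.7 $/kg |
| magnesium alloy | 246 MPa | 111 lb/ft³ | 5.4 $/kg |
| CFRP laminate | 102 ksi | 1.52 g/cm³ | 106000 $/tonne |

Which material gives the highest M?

Screen on constraints: cost ≤ 6.6 $/kg. Survivors: concrete, magnesium alloy.
Putting every candidate on a common basis:
  concrete: σ_y = 42.90 MPa, ρ = 2403 kg/m³
  magnesium alloy: σ_y = 246.0 MPa, ρ = 1778 kg/m³
  magnesium alloy: M = 22.1×10⁻³
  concrete: M = 5.10×10⁻³
Highest index: magnesium alloy.

magnesium alloy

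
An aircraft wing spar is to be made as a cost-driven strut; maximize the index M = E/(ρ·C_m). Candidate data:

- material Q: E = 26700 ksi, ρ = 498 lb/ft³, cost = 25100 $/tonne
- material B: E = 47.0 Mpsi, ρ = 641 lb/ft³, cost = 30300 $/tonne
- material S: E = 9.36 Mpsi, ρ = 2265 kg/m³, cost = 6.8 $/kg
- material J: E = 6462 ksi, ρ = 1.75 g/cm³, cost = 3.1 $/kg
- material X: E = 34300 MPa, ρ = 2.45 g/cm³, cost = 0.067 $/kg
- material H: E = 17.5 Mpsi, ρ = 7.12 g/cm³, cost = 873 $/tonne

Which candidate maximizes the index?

material X

After converting to SI:
  material Q: E = 184.1 GPa, ρ = 7977 kg/m³, cost = 25.10 $/kg
  material B: E = 324.1 GPa, ρ = 10270 kg/m³, cost = 30.30 $/kg
  material S: E = 64.53 GPa, ρ = 2265 kg/m³, cost = 6.800 $/kg
  material J: E = 44.55 GPa, ρ = 1750 kg/m³, cost = 3.100 $/kg
  material X: E = 34.30 GPa, ρ = 2450 kg/m³, cost = 0.06700 $/kg
  material H: E = 120.7 GPa, ρ = 7120 kg/m³, cost = 0.8730 $/kg
  material X: M = 209 MN·m per $
  material H: M = 19.4 MN·m per $
  material J: M = 8.21 MN·m per $
  material S: M = 4.19 MN·m per $
  material B: M = 1.04 MN·m per $
  material Q: M = 0.919 MN·m per $
Material X ranks first.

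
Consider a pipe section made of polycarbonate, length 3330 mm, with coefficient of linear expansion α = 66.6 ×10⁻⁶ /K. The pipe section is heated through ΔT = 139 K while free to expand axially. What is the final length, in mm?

3360.8 mm

ΔL = α·L₀·ΔT = 66.6×10⁻⁶ × 3330 mm × 139.0 K = 30.8 mm.
L = L₀ + ΔL = 3330 + 30.8 = 3360.8 mm.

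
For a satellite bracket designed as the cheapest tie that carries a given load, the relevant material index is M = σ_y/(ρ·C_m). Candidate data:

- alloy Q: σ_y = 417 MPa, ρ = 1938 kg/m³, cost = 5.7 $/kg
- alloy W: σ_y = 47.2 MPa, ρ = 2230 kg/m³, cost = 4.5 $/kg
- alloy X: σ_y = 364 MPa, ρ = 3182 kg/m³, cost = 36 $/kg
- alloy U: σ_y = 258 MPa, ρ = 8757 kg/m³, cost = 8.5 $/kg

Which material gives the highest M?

alloy Q

Per-candidate index values:
  alloy Q: M = 37.7 kN·m per $
  alloy W: M = 4.70 kN·m per $
  alloy U: M = 3.47 kN·m per $
  alloy X: M = 3.18 kN·m per $
The maximum is for alloy Q.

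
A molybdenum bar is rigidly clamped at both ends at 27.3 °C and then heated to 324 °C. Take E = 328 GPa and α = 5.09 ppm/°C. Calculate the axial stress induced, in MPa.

ΔT = 296.7 K. Constrained thermal stress σ = E·α·ΔT = 328.0×10³ MPa × 5.09×10⁻⁶ × 296.7 = 495 MPa (compressive).

495 MPa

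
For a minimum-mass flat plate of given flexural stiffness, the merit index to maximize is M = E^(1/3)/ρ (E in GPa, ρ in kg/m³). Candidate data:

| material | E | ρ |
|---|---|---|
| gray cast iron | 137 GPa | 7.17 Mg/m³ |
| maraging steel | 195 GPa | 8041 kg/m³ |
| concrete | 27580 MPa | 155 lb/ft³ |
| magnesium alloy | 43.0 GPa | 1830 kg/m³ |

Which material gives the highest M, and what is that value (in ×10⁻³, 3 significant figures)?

Normalizing units and computing the index:
  gray cast iron: E = 137.0 GPa, ρ = 7170 kg/m³
  maraging steel: E = 195.0 GPa, ρ = 8041 kg/m³
  concrete: E = 27.58 GPa, ρ = 2483 kg/m³
  magnesium alloy: E = 43.00 GPa, ρ = 1830 kg/m³
  magnesium alloy: M = 1.91×10⁻³
  concrete: M = 1.22×10⁻³
  maraging steel: M = 0.721×10⁻³
  gray cast iron: M = 0.719×10⁻³
The maximum is for magnesium alloy.

magnesium alloy, M = 1.91×10⁻³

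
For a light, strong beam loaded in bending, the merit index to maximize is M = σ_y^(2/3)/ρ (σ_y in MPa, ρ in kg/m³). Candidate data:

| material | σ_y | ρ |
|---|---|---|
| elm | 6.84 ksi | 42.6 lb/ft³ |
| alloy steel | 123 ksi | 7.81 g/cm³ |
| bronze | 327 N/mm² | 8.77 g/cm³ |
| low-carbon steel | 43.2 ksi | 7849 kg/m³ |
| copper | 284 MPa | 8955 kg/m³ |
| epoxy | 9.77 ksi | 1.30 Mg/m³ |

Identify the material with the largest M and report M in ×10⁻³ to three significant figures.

elm, M = 19.1×10⁻³

Normalizing units and computing the index:
  elm: σ_y = 47.16 MPa, ρ = 682.4 kg/m³
  alloy steel: σ_y = 848.1 MPa, ρ = 7810 kg/m³
  bronze: σ_y = 327.0 MPa, ρ = 8770 kg/m³
  low-carbon steel: σ_y = 297.9 MPa, ρ = 7849 kg/m³
  copper: σ_y = 284.0 MPa, ρ = 8955 kg/m³
  epoxy: σ_y = 67.36 MPa, ρ = 1300 kg/m³
  elm: M = 19.1×10⁻³
  epoxy: M = 12.7×10⁻³
  alloy steel: M = 11.5×10⁻³
  low-carbon steel: M = 5.68×10⁻³
  bronze: M = 5.41×10⁻³
  copper: M = 4.82×10⁻³
Highest index: elm.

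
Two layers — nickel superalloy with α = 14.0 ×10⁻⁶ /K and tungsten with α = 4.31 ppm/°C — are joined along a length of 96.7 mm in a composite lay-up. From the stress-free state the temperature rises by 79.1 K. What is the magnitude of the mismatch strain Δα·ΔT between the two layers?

Δα = |14.0 − 4.31|×10⁻⁶/K = 9.69×10⁻⁶/K.
Mismatch strain = Δα·ΔT = 9.69×10⁻⁶ × 79.1 = 7.66×10⁻⁴.

7.66×10⁻⁴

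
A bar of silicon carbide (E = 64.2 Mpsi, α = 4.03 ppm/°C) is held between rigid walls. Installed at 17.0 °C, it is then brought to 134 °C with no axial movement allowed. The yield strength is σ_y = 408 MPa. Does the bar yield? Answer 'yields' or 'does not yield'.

E = 64.2 Mpsi = 442.6 GPa.
ΔT = 117.0 K. Constrained thermal stress σ = E·α·ΔT = 442.6×10³ MPa × 4.03×10⁻⁶ × 117.0 = 209 MPa (compressive).
Compare to σ_y = 408 MPa: σ < σ_y, so it does not yield.

does not yield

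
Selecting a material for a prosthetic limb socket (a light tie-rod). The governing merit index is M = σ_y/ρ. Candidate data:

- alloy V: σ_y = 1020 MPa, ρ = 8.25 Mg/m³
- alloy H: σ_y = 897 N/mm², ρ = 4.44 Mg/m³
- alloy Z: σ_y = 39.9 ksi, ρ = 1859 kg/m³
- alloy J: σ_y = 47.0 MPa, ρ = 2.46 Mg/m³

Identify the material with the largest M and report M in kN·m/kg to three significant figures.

alloy H, M = 202 kN·m/kg

In SI units:
  alloy V: σ_y = 1020 MPa, ρ = 8250 kg/m³
  alloy H: σ_y = 897.0 MPa, ρ = 4440 kg/m³
  alloy Z: σ_y = 275.1 MPa, ρ = 1859 kg/m³
  alloy J: σ_y = 47.00 MPa, ρ = 2460 kg/m³
  alloy H: M = 202 kN·m/kg
  alloy Z: M = 148 kN·m/kg
  alloy V: M = 124 kN·m/kg
  alloy J: M = 19.1 kN·m/kg
Highest index: alloy H.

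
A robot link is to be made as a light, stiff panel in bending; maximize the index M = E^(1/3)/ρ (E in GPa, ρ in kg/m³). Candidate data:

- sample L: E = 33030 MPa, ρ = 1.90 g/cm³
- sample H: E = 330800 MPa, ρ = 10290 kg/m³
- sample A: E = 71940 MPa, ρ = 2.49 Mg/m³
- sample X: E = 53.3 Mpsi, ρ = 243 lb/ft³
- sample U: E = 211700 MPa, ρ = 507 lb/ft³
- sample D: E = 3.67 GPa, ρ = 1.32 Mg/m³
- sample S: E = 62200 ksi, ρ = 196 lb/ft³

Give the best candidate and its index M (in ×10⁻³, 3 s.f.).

Normalizing units and computing the index:
  sample L: E = 33.03 GPa, ρ = 1900 kg/m³
  sample H: E = 330.8 GPa, ρ = 10290 kg/m³
  sample A: E = 71.94 GPa, ρ = 2490 kg/m³
  sample X: E = 367.5 GPa, ρ = 3892 kg/m³
  sample U: E = 211.7 GPa, ρ = 8121 kg/m³
  sample D: E = 3.670 GPa, ρ = 1320 kg/m³
  sample S: E = 428.9 GPa, ρ = 3140 kg/m³
  sample S: M = 2.40×10⁻³
  sample X: M = 1.84×10⁻³
  sample L: M = 1.69×10⁻³
  sample A: M = 1.67×10⁻³
  sample D: M = 1.17×10⁻³
  sample U: M = 0.734×10⁻³
  sample H: M = 0.672×10⁻³
Highest index: sample S.

sample S, M = 2.40×10⁻³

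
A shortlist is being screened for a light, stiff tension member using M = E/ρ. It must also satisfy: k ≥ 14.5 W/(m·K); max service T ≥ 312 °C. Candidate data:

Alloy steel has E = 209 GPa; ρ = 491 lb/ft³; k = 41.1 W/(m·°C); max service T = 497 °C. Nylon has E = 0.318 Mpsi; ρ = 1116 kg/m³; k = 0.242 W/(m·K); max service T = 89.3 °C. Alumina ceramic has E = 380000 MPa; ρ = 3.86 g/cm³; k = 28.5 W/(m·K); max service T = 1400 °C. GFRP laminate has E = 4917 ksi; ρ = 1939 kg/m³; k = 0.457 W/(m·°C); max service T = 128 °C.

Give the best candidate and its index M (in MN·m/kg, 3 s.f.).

alumina ceramic, M = 98.4 MN·m/kg

Screen on constraints: k ≥ 14.5 W/(m·K); max service T ≥ 312 °C. Survivors: alloy steel, alumina ceramic.
Convert each candidate to consistent units, then evaluate M:
  alloy steel: E = 209.0 GPa, ρ = 7865 kg/m³
  alumina ceramic: E = 380.0 GPa, ρ = 3860 kg/m³
  alumina ceramic: M = 98.4 MN·m/kg
  alloy steel: M = 26.6 MN·m/kg
The maximum is for alumina ceramic.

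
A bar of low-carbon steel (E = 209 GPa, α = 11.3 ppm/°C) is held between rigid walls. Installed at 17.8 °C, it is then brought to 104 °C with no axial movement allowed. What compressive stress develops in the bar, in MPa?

204 MPa

ΔT = 86.20 K. Constrained thermal stress σ = E·α·ΔT = 209.0×10³ MPa × 11.3×10⁻⁶ × 86.20 = 204 MPa (compressive).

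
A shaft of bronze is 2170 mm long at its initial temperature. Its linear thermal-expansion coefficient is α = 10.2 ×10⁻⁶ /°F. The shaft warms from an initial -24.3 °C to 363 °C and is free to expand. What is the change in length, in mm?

Convert α: 10.2×10⁻⁶/°F × (9/5) = 18.4×10⁻⁶/K.
ΔT = 363 − (-24.3) = 387.3 K.
ΔL = α·L₀·ΔT = 18.4×10⁻⁶ × 2170 mm × 387.3 K = 15.4 mm.

15.4 mm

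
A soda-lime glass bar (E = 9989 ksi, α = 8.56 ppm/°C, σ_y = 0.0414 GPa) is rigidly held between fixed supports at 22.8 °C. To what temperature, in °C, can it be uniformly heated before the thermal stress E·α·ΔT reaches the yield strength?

E = 9989 ksi = 68.87 GPa.
σ_y = 0.0414 GPa = 41.40 MPa.
E·α·ΔT = 41.40 MPa ⇒ ΔT = 41.40 / (68.87×10³ × 8.56×10⁻⁶) = 70.22 K.
T = 22.8 + 70.22 = 93.02 °C.

93.0 °C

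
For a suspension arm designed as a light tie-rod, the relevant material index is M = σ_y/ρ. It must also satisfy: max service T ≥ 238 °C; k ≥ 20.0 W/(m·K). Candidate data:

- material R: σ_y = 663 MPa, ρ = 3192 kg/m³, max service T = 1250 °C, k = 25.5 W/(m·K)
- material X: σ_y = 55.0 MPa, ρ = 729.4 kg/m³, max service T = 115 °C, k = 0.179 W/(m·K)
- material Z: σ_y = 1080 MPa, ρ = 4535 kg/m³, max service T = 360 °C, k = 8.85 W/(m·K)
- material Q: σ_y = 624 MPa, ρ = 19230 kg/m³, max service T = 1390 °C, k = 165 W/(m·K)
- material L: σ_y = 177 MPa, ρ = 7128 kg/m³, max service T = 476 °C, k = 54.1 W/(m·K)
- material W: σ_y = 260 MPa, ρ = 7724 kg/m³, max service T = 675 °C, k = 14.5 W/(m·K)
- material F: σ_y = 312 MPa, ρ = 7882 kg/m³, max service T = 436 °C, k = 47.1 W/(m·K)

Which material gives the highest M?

material R

Screen on constraints: max service T ≥ 238 °C; k ≥ 20.0 W/(m·K). Survivors: material R, material Q, material L, material F.
Per-candidate index values:
  material R: M = 208 kN·m/kg
  material F: M = 39.6 kN·m/kg
  material Q: M = 32.4 kN·m/kg
  material L: M = 24.8 kN·m/kg
The maximum is for material R.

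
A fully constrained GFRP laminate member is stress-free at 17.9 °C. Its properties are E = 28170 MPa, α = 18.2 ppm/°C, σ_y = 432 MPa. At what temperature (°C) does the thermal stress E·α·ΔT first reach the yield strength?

E = 28170 MPa = 28.17 GPa.
E·α·ΔT = 432.0 MPa ⇒ ΔT = 432.0 / (28.17×10³ × 18.2×10⁻⁶) = 842.6 K.
T = 17.9 + 842.6 = 860.5 °C.

861 °C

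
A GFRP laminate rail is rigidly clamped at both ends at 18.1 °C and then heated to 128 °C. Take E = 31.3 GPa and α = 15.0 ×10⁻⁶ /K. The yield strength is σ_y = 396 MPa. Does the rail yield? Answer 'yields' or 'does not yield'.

ΔT = 109.9 K. Constrained thermal stress σ = E·α·ΔT = 31.30×10³ MPa × 15.0×10⁻⁶ × 109.9 = 51.6 MPa (compressive).
Compare to σ_y = 396 MPa: σ < σ_y, so it does not yield.

does not yield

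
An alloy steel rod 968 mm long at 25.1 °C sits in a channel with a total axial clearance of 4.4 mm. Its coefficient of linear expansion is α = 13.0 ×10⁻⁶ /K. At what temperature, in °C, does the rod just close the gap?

375 °C

α·L₀·ΔT = 4.4 mm ⇒ ΔT = 4.4 / (13.0×10⁻⁶ × 968.0) = 349.7 K.
T = 25.1 + 349.7 = 374.8 °C.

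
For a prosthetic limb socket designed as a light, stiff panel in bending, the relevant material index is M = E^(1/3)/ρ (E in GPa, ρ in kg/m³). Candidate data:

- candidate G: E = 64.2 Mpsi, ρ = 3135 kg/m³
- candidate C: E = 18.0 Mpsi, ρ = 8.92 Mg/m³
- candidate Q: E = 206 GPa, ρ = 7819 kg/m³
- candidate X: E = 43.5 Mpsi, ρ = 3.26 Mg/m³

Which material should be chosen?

Putting every candidate on a common basis:
  candidate G: E = 442.6 GPa, ρ = 3135 kg/m³
  candidate C: E = 124.1 GPa, ρ = 8920 kg/m³
  candidate Q: E = 206.0 GPa, ρ = 7819 kg/m³
  candidate X: E = 299.9 GPa, ρ = 3260 kg/m³
  candidate G: M = 2.43×10⁻³
  candidate X: M = 2.05×10⁻³
  candidate Q: M = 0.755×10⁻³
  candidate C: M = 0.559×10⁻³
Highest index: candidate G.

candidate G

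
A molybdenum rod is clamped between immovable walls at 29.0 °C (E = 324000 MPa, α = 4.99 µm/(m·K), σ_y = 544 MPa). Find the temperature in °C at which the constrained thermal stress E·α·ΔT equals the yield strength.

365 °C

E = 324000 MPa = 324.0 GPa.
E·α·ΔT = 544.0 MPa ⇒ ΔT = 544.0 / (324.0×10³ × 4.99×10⁻⁶) = 336.5 K.
T = 29.0 + 336.5 = 365.5 °C.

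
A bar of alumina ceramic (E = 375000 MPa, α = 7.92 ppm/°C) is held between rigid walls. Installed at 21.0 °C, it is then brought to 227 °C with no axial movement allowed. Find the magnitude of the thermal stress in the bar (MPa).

E = 375000 MPa = 375.0 GPa.
ΔT = 206.0 K. Constrained thermal stress σ = E·α·ΔT = 375.0×10³ MPa × 7.92×10⁻⁶ × 206.0 = 612 MPa (compressive).

612 MPa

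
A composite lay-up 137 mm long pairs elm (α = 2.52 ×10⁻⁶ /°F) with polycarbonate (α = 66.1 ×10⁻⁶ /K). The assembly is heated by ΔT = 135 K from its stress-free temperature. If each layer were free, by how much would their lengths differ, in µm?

elm: α = 2.52×10⁻⁶/°F × 9/5 = 4.54×10⁻⁶/K.
Δα = |4.54 − 66.1|×10⁻⁶/K = 61.6×10⁻⁶/K.
ΔL_mismatch = Δα·L·ΔT = 61.6×10⁻⁶ × 137.0 mm × 135.0 K = 1140 µm.

1140 µm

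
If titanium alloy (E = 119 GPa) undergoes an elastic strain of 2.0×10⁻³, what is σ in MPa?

σ = E·ε = 119000 MPa × 2.0×10⁻³ = 238 MPa.

238 MPa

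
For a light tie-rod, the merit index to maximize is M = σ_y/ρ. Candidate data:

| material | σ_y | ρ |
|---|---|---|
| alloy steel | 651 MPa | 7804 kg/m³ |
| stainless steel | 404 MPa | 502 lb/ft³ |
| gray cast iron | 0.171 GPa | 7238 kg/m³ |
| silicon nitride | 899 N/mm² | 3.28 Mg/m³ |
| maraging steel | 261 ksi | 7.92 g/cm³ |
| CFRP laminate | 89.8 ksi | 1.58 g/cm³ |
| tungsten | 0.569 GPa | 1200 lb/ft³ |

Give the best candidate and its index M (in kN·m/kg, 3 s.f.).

In SI units:
  alloy steel: σ_y = 651.0 MPa, ρ = 7804 kg/m³
  stainless steel: σ_y = 404.0 MPa, ρ = 8041 kg/m³
  gray cast iron: σ_y = 171.0 MPa, ρ = 7238 kg/m³
  silicon nitride: σ_y = 899.0 MPa, ρ = 3280 kg/m³
  maraging steel: σ_y = 1800 MPa, ρ = 7920 kg/m³
  CFRP laminate: σ_y = 619.1 MPa, ρ = 1580 kg/m³
  tungsten: σ_y = 569.0 MPa, ρ = 19220 kg/m³
  CFRP laminate: M = 392 kN·m/kg
  silicon nitride: M = 274 kN·m/kg
  maraging steel: M = 227 kN·m/kg
  alloy steel: M = 83.4 kN·m/kg
  stainless steel: M = 50.2 kN·m/kg
  tungsten: M = 29.6 kN·m/kg
  gray cast iron: M = 23.6 kN·m/kg
CFRP laminate has the largest M.

CFRP laminate, M = 392 kN·m/kg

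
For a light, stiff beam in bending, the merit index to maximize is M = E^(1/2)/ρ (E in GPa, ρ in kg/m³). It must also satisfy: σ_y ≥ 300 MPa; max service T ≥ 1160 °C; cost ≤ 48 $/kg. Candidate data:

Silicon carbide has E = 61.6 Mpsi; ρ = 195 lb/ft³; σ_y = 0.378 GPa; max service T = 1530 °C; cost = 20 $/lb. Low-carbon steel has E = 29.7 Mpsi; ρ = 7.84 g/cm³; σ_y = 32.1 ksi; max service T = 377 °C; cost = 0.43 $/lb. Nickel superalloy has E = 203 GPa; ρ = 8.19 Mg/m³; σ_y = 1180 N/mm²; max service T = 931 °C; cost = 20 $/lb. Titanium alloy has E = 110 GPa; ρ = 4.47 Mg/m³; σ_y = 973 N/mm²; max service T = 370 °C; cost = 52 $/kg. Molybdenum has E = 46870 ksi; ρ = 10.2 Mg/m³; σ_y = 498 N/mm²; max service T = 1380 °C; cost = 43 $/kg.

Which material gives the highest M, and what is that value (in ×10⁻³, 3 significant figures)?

silicon carbide, M = 6.60×10⁻³

Screen on constraints: σ_y ≥ 300 MPa; max service T ≥ 1160 °C; cost ≤ 48 $/kg. Survivors: silicon carbide, molybdenum.
In SI units:
  silicon carbide: E = 424.7 GPa, ρ = 3124 kg/m³
  molybdenum: E = 323.2 GPa, ρ = 10200 kg/m³
  silicon carbide: M = 6.60×10⁻³
  molybdenum: M = 1.76×10⁻³
Silicon carbide has the largest M.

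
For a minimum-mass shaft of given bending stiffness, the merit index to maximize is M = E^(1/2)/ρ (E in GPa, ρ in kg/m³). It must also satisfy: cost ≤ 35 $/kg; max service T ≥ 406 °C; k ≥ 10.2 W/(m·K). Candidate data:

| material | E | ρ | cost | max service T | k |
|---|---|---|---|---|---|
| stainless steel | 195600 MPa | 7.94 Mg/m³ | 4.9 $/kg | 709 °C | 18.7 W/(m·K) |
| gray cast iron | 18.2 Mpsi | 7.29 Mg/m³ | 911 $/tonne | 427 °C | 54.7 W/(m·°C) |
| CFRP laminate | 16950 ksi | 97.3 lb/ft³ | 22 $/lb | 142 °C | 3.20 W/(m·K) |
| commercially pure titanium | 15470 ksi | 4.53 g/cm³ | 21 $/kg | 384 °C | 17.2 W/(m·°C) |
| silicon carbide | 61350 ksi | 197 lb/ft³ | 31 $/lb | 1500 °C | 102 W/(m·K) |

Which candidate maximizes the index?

stainless steel

Screen on constraints: cost ≤ 35 $/kg; max service T ≥ 406 °C; k ≥ 10.2 W/(m·K). Survivors: stainless steel, gray cast iron.
In SI units:
  stainless steel: E = 195.6 GPa, ρ = 7940 kg/m³
  gray cast iron: E = 125.5 GPa, ρ = 7290 kg/m³
  stainless steel: M = 1.76×10⁻³
  gray cast iron: M = 1.54×10⁻³
Stainless steel has the largest M.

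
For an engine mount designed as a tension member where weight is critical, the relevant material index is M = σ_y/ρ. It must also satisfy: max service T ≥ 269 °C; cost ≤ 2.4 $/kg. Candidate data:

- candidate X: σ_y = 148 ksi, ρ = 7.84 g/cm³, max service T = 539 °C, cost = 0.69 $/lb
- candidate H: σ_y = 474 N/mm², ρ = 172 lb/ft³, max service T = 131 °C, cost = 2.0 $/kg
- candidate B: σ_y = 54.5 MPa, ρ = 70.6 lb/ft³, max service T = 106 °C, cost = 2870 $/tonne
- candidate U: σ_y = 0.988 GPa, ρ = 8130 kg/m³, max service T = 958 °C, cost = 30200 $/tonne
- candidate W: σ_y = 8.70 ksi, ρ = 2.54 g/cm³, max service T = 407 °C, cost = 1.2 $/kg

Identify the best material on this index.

Screen on constraints: max service T ≥ 269 °C; cost ≤ 2.4 $/kg. Survivors: candidate X, candidate W.
Putting every candidate on a common basis:
  candidate X: σ_y = 1020 MPa, ρ = 7840 kg/m³
  candidate W: σ_y = 59.98 MPa, ρ = 2540 kg/m³
  candidate X: M = 130 kN·m/kg
  candidate W: M = 23.6 kN·m/kg
Highest index: candidate X.

candidate X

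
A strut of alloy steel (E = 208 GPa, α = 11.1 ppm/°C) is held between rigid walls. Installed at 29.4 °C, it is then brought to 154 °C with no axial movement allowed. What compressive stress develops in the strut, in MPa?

ΔT = 124.6 K. Constrained thermal stress σ = E·α·ΔT = 208.0×10³ MPa × 11.1×10⁻⁶ × 124.6 = 288 MPa (compressive).

288 MPa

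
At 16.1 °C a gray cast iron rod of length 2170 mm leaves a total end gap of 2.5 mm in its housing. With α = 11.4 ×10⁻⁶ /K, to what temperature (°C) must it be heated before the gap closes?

α·L₀·ΔT = 2.5 mm ⇒ ΔT = 2.5 / (11.4×10⁻⁶ × 2170.0) = 101.1 K.
T = 16.1 + 101.1 = 117.2 °C.

117 °C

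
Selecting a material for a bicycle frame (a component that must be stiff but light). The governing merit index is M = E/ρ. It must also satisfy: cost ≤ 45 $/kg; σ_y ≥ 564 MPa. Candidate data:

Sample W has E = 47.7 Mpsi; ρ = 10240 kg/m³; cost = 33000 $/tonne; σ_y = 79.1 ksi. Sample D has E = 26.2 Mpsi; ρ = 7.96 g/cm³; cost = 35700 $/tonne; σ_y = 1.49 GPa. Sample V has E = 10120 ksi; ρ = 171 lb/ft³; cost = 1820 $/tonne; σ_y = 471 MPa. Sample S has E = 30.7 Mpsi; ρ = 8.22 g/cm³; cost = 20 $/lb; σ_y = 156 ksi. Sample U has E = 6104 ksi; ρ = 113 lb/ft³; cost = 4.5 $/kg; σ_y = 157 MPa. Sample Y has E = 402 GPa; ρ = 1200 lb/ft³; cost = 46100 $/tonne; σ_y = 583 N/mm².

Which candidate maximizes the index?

Screen on constraints: cost ≤ 45 $/kg; σ_y ≥ 564 MPa. Survivors: sample D, sample S.
Normalizing units and computing the index:
  sample D: E = 180.6 GPa, ρ = 7960 kg/m³
  sample S: E = 211.7 GPa, ρ = 8220 kg/m³
  sample S: M = 25.8 MN·m/kg
  sample D: M = 22.7 MN·m/kg
Sample S has the largest M.

sample S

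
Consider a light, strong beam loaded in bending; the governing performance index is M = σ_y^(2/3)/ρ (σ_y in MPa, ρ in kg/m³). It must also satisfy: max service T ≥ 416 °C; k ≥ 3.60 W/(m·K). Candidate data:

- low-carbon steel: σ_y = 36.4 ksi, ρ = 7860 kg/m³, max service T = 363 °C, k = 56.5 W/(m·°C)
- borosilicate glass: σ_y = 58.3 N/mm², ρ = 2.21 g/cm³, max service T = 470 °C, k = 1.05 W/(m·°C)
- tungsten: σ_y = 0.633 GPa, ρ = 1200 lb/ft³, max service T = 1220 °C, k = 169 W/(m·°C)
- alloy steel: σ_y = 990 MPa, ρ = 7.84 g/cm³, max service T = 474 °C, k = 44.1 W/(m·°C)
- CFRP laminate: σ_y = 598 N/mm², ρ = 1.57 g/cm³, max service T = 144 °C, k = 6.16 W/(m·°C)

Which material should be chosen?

Screen on constraints: max service T ≥ 416 °C; k ≥ 3.60 W/(m·K). Survivors: tungsten, alloy steel.
Putting every candidate on a common basis:
  tungsten: σ_y = 633.0 MPa, ρ = 19220 kg/m³
  alloy steel: σ_y = 990.0 MPa, ρ = 7840 kg/m³
  alloy steel: M = 12.7×10⁻³
  tungsten: M = 3.84×10⁻³
Alloy steel ranks first.

alloy steel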